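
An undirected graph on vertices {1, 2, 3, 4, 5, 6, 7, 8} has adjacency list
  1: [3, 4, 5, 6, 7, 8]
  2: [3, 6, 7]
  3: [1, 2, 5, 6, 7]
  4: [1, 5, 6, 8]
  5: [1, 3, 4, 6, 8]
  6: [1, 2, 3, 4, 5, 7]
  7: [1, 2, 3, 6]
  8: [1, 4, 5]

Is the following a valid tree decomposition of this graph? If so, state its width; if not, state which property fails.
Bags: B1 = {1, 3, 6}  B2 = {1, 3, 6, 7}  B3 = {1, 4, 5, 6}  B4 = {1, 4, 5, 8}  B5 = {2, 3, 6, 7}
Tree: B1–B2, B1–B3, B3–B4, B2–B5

No — edge (5,3) lies in no bag.

A tree decomposition must satisfy three properties: every vertex lies in some bag; for every edge, both endpoints lie together in some bag; and for every vertex, the bags containing it form a connected subtree. Here edge (5,3) lies in no bag, so the decomposition is invalid.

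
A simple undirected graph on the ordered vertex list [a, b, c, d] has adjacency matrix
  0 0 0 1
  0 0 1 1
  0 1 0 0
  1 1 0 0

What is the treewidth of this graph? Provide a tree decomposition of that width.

Treewidth 1.
One optimal decomposition is:
Bags: B1 = {b, c}  B2 = {b, d}  B3 = {a, d}
Tree: B1–B2, B2–B3

The largest bag has 2 vertices, giving width 1; this decomposition certifies tw(G) ≤ 1. Since G has at least one edge (e.g. c–b), it is not an edgeless graph, so tw(G) ≥ 1. The upper and lower bounds meet at 1, so that is the treewidth.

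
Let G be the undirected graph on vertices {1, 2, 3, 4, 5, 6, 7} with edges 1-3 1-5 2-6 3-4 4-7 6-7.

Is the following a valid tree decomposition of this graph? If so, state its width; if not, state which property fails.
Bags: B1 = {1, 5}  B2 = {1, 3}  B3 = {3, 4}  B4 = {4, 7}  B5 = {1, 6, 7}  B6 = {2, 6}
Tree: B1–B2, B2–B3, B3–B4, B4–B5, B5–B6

A tree decomposition must satisfy three properties: every vertex lies in some bag; for every edge, both endpoints lie together in some bag; and for every vertex, the bags containing it form a connected subtree. Here bags containing vertex 1 are not connected in the tree, so the decomposition is invalid.

No — bags containing vertex 1 are not connected in the tree.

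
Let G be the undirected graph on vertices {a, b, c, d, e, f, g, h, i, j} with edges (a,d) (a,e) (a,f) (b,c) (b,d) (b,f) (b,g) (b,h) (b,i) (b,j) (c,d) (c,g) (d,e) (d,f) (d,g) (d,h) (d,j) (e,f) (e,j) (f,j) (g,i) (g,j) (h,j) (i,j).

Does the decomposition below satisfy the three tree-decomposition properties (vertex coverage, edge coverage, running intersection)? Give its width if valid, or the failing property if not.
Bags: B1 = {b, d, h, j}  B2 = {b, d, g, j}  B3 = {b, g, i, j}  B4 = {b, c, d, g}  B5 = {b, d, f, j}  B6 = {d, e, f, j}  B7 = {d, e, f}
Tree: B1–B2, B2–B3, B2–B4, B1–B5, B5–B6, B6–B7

No — vertex a appears in no bag.

A tree decomposition must satisfy three properties: every vertex lies in some bag; for every edge, both endpoints lie together in some bag; and for every vertex, the bags containing it form a connected subtree. Here vertex a appears in no bag, so the decomposition is invalid.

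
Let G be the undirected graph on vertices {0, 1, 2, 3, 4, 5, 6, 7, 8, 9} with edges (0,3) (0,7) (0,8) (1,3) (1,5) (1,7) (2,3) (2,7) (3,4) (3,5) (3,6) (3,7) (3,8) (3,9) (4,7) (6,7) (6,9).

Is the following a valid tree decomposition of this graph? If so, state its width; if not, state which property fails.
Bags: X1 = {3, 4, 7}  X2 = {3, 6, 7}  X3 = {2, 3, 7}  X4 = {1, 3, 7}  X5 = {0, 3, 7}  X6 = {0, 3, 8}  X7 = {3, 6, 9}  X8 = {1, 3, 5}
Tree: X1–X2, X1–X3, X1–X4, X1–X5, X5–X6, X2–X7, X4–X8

Checking the three conditions: (i) the bags cover all of {0, 1, 2, 3, 4, 5, 6, 7, 8, 9}; (ii) for each edge, some bag contains both endpoints; (iii) the bags containing any fixed vertex form a subtree. All hold, so the decomposition is valid with width 3 − 1 = 2.

Yes; width 2.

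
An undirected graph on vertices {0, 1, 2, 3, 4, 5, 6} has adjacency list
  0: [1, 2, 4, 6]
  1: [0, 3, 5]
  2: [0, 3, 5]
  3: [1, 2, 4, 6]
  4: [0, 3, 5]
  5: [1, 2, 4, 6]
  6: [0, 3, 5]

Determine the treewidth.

3

A width-3 tree decomposition is:
Bags: B1 = {0, 2, 3, 5}  B2 = {0, 1, 3, 5}  B3 = {0, 3, 4, 5}  B4 = {0, 3, 5, 6}
Tree: B1–B2, B2–B3, B3–B4
Every bag has size at most 4, so the width is 4 − 1 = 3 and tw(G) ≤ 3. For the lower bound: the 4 vertex sets {0,2}, {1,3}, {5}, {4} are disjoint, each induces a connected subgraph, and every pair is joined by at least one edge of G. Contracting each set to a single vertex therefore yields K_{4} as a minor, and since treewidth is minor-monotone, tw(G) ≥ tw(K_{4}) = 3. The upper and lower bounds meet at 3, so that is the treewidth.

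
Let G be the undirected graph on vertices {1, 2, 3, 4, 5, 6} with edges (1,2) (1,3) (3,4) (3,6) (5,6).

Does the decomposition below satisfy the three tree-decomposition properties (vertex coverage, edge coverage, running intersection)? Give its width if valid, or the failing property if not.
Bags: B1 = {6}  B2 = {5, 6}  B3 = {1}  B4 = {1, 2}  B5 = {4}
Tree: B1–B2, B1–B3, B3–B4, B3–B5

No — vertex 3 appears in no bag.

A tree decomposition must satisfy three properties: every vertex lies in some bag; for every edge, both endpoints lie together in some bag; and for every vertex, the bags containing it form a connected subtree. Here vertex 3 appears in no bag, so the decomposition is invalid.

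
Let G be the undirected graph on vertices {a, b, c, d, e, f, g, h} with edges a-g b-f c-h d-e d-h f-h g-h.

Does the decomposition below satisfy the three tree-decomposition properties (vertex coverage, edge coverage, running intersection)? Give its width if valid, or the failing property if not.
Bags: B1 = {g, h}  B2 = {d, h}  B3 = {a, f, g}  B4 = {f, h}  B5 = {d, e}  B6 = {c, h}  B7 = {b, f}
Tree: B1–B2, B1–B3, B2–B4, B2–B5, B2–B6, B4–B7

A tree decomposition must satisfy three properties: every vertex lies in some bag; for every edge, both endpoints lie together in some bag; and for every vertex, the bags containing it form a connected subtree. Here bags containing vertex f are not connected in the tree, so the decomposition is invalid.

No — bags containing vertex f are not connected in the tree.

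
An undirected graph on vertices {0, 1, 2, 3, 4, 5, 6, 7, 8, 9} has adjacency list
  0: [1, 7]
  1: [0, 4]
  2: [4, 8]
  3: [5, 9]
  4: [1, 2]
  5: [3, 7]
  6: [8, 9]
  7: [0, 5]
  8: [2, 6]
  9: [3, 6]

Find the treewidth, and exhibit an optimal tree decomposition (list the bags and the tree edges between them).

Each bag holds 3 vertices, so the decomposition has width 2, which upper-bounds the treewidth. For the lower bound, G contains the cycle 4–1–0–7–5–3–9–6–8–2–4, so G is not a forest; only forests have treewidth ≤ 1, hence tw(G) ≥ 2. Therefore the treewidth is 2.

Treewidth 2.
Bags: B1 = {0, 1, 4}  B2 = {0, 4, 7}  B3 = {4, 5, 7}  B4 = {3, 4, 5}  B5 = {3, 4, 9}  B6 = {4, 6, 9}  B7 = {4, 6, 8}  B8 = {2, 4, 8}
Tree: B1–B2, B2–B3, B3–B4, B4–B5, B5–B6, B6–B7, B7–B8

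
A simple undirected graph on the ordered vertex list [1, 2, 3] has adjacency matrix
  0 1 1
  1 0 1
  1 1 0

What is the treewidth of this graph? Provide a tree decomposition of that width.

With just one bag of size 3, the width is 3 − 1 = 2, so tw(G) ≤ 2. For the lower bound, the 3 vertices {1, 2, 3} are pairwise adjacent, and any tree decomposition puts a clique entirely inside one bag — forcing width ≥ 2. The upper and lower bounds meet at 2, so that is the treewidth.

Treewidth 2.
One optimal decomposition is:
Bags: B1 = {1, 2, 3}
Tree: (single bag)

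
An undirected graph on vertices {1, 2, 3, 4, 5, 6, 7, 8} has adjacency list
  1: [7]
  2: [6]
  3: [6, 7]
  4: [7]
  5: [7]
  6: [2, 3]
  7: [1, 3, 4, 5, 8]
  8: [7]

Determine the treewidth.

1

A width-1 tree decomposition is:
Bags: B1 = {3, 7}  B2 = {5, 7}  B3 = {3, 6}  B4 = {2, 6}  B5 = {4, 7}  B6 = {1, 7}  B7 = {7, 8}
Tree: B1–B2, B1–B3, B3–B4, B2–B5, B5–B6, B1–B7
The largest bag has 2 vertices, giving width 1; this decomposition certifies tw(G) ≤ 1. Since G has at least one edge (e.g. 3–7), it is not an edgeless graph, so tw(G) ≥ 1. The upper and lower bounds meet at 1, so that is the treewidth.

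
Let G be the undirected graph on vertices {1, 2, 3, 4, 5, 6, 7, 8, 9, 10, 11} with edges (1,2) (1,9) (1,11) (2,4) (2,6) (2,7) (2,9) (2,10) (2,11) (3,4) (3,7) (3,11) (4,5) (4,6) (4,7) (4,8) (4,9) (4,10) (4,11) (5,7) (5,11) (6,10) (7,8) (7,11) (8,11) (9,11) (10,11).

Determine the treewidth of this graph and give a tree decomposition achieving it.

The largest bag has 4 vertices, giving width 3; this decomposition certifies tw(G) ≤ 3. For the lower bound, the 4 vertices {1, 2, 9, 11} are pairwise adjacent, and any tree decomposition puts a clique entirely inside one bag — forcing width ≥ 3. The upper and lower bounds meet at 3, so that is the treewidth.

Treewidth 3.
One such decomposition:
Bags: B1 = {2, 4, 10, 11}  B2 = {2, 4, 7, 11}  B3 = {2, 4, 9, 11}  B4 = {1, 2, 9, 11}  B5 = {4, 5, 7, 11}  B6 = {2, 4, 6, 10}  B7 = {3, 4, 7, 11}  B8 = {4, 7, 8, 11}
Tree: B1–B2, B1–B3, B3–B4, B2–B5, B1–B6, B2–B7, B5–B8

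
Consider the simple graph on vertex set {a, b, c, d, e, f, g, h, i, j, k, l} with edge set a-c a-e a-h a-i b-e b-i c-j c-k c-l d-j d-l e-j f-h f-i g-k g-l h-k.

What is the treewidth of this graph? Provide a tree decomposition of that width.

Each bag holds 4 vertices, so the decomposition has width 3, which upper-bounds the treewidth. For the lower bound: the 4 vertex sets {b,f,i}, {h}, {a}, {c,e,j,k} are disjoint, each induces a connected subgraph, and every pair is joined by at least one edge of G. Contracting each set to a single vertex therefore yields K_{4} as a minor, and since treewidth is minor-monotone, tw(G) ≥ tw(K_{4}) = 3. The upper and lower bounds meet at 3, so that is the treewidth.

Treewidth 3.
One such decomposition:
Bags: B1 = {b, f, h, i}  B2 = {a, b, h, i}  B3 = {a, b, e, h}  B4 = {a, e, h, k}  B5 = {a, c, e, k}  B6 = {c, e, j, k}  B7 = {c, g, j, k}  B8 = {c, g, j, l}  B9 = {d, g, j, l}
Tree: B1–B2, B2–B3, B3–B4, B4–B5, B5–B6, B6–B7, B7–B8, B8–B9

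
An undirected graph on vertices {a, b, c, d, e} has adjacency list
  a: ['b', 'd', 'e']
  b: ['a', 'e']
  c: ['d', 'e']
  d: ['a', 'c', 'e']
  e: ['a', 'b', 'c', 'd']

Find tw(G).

2

A width-2 tree decomposition is:
Bags: B1 = {a, d, e}  B2 = {c, d, e}  B3 = {a, b, e}
Tree: B1–B2, B1–B3
Each bag holds 3 vertices, so the decomposition has width 2, which upper-bounds the treewidth. On the other hand G contains the 3-clique {c, d, e}. A clique must lie in a single bag of any decomposition, so no decomposition can have width below 2. Therefore the treewidth is 2.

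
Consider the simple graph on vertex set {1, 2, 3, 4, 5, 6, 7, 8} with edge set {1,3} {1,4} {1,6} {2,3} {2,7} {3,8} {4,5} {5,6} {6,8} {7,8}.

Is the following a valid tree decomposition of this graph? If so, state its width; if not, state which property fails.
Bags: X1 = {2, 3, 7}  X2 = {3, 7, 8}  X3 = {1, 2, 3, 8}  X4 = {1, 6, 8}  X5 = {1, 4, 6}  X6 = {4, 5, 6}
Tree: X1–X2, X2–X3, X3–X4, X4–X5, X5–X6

A tree decomposition must satisfy three properties: every vertex lies in some bag; for every edge, both endpoints lie together in some bag; and for every vertex, the bags containing it form a connected subtree. Here bags containing vertex 2 are not connected in the tree, so the decomposition is invalid.

No — bags containing vertex 2 are not connected in the tree.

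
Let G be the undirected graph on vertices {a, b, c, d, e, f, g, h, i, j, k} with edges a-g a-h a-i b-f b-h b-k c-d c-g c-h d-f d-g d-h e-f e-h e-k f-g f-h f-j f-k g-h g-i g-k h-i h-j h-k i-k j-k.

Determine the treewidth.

3

A width-3 tree decomposition is:
Bags: B1 = {a, g, h, i}  B2 = {g, h, i, k}  B3 = {f, g, h, k}  B4 = {d, f, g, h}  B5 = {c, d, g, h}  B6 = {b, f, h, k}  B7 = {e, f, h, k}  B8 = {f, h, j, k}
Tree: B1–B2, B2–B3, B3–B4, B4–B5, B3–B6, B3–B7, B7–B8
The largest bag has 4 vertices, giving width 3; this decomposition certifies tw(G) ≤ 3. On the other hand G contains the 4-clique {a, g, h, i}. A clique must lie in a single bag of any decomposition, so no decomposition can have width below 3. The upper and lower bounds meet at 3, so that is the treewidth.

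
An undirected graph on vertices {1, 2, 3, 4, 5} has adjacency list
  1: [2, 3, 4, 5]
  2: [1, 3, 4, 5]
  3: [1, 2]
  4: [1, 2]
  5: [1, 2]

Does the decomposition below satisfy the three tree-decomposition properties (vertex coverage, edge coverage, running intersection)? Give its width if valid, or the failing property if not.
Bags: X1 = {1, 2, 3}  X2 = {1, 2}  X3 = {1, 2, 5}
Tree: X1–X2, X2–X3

No — vertex 4 appears in no bag.

A tree decomposition must satisfy three properties: every vertex lies in some bag; for every edge, both endpoints lie together in some bag; and for every vertex, the bags containing it form a connected subtree. Here vertex 4 appears in no bag, so the decomposition is invalid.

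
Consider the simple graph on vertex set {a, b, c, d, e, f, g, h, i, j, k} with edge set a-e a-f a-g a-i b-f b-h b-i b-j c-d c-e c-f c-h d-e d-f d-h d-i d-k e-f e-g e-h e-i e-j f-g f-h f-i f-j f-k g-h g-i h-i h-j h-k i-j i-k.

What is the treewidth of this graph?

4

A width-4 tree decomposition is:
Bags: B1 = {d, f, h, i, k}  B2 = {d, e, f, h, i}  B3 = {e, f, g, h, i}  B4 = {a, e, f, g, i}  B5 = {c, d, e, f, h}  B6 = {e, f, h, i, j}  B7 = {b, f, h, i, j}
Tree: B1–B2, B2–B3, B3–B4, B2–B5, B2–B6, B6–B7
Each bag holds 5 vertices, so the decomposition has width 4, which upper-bounds the treewidth. Conversely, {c, d, e, f, h} is a clique of size 5, and the vertices of any clique must share a bag in every tree decomposition; so some bag has ≥ 5 vertices and tw(G) ≥ 4. Therefore the treewidth is 4.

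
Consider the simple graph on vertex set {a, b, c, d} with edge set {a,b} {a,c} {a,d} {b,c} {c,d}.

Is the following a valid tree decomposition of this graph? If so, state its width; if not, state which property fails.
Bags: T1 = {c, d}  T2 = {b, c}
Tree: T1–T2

A tree decomposition must satisfy three properties: every vertex lies in some bag; for every edge, both endpoints lie together in some bag; and for every vertex, the bags containing it form a connected subtree. Here vertex a appears in no bag, so the decomposition is invalid.

No — vertex a appears in no bag.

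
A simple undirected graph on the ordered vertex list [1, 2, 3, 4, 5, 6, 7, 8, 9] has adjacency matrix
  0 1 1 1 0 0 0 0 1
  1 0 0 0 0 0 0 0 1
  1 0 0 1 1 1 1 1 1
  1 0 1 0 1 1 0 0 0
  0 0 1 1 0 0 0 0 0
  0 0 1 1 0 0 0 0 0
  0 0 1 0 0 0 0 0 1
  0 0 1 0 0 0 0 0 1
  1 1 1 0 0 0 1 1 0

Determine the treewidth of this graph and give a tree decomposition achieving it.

Treewidth 2.
One such decomposition:
Bags: B1 = {3, 4, 5}  B2 = {1, 3, 4}  B3 = {1, 3, 9}  B4 = {3, 4, 6}  B5 = {3, 8, 9}  B6 = {3, 7, 9}  B7 = {1, 2, 9}
Tree: B1–B2, B2–B3, B2–B4, B3–B5, B5–B6, B3–B7

Every bag has size at most 3, so the width is 3 − 1 = 2 and tw(G) ≤ 2. Conversely, {1, 2, 9} is a clique of size 3, and the vertices of any clique must share a bag in every tree decomposition; so some bag has ≥ 3 vertices and tw(G) ≥ 2. Therefore the treewidth is 2.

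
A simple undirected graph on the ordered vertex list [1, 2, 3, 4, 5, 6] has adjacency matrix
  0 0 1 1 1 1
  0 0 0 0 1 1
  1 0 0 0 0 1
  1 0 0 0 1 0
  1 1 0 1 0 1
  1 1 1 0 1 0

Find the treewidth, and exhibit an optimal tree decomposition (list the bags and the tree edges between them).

Treewidth 2.
One such decomposition:
Bags: B1 = {1, 5, 6}  B2 = {1, 4, 5}  B3 = {1, 3, 6}  B4 = {2, 5, 6}
Tree: B1–B2, B1–B3, B1–B4

The largest bag has 3 vertices, giving width 2; this decomposition certifies tw(G) ≤ 2. For the lower bound, the 3 vertices {1, 3, 6} are pairwise adjacent, and any tree decomposition puts a clique entirely inside one bag — forcing width ≥ 2. Therefore the treewidth is 2.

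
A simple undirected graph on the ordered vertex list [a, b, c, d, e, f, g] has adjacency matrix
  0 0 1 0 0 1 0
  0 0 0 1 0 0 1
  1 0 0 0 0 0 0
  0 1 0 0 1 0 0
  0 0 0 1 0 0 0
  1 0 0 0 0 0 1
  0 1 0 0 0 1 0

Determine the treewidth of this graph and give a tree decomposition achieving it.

Treewidth 1.
One such decomposition:
Bags: B1 = {d, e}  B2 = {b, d}  B3 = {b, g}  B4 = {f, g}  B5 = {a, f}  B6 = {a, c}
Tree: B1–B2, B2–B3, B3–B4, B4–B5, B5–B6

Every bag has size at most 2, so the width is 2 − 1 = 1 and tw(G) ≤ 1. G has an edge, so its treewidth is at least 1. Combining the bounds, tw(G) = 1.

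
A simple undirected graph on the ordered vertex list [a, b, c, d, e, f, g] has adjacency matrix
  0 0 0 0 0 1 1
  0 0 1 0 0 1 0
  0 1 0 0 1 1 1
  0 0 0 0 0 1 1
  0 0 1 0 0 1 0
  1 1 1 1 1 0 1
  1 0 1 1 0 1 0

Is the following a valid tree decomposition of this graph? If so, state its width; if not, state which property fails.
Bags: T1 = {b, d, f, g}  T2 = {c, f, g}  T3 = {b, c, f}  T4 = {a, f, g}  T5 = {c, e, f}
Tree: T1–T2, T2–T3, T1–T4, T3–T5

A tree decomposition must satisfy three properties: every vertex lies in some bag; for every edge, both endpoints lie together in some bag; and for every vertex, the bags containing it form a connected subtree. Here bags containing vertex b are not connected in the tree, so the decomposition is invalid.

No — bags containing vertex b are not connected in the tree.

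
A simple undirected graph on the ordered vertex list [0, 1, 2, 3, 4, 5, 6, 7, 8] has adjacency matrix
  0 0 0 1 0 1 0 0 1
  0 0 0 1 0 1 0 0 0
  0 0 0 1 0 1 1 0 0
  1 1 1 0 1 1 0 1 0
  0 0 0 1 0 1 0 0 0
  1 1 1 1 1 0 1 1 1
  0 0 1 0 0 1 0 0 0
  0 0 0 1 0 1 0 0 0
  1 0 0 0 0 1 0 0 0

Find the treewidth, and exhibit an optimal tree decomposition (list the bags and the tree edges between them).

Treewidth 2.
Bags: B1 = {3, 4, 5}  B2 = {0, 3, 5}  B3 = {2, 3, 5}  B4 = {1, 3, 5}  B5 = {0, 5, 8}  B6 = {3, 5, 7}  B7 = {2, 5, 6}
Tree: B1–B2, B2–B3, B2–B4, B2–B5, B2–B6, B3–B7

Every bag has size at most 3, so the width is 3 − 1 = 2 and tw(G) ≤ 2. On the other hand G contains the 3-clique {0, 5, 8}. A clique must lie in a single bag of any decomposition, so no decomposition can have width below 2. Hence tw(G) = 2 exactly.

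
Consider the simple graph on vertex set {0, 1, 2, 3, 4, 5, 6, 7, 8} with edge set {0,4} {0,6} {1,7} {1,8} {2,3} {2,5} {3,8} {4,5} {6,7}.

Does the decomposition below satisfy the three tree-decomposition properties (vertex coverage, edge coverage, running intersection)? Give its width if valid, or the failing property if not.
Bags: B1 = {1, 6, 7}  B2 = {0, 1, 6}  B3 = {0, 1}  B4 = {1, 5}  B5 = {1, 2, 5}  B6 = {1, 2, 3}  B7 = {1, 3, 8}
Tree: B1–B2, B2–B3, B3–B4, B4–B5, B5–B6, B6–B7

No — vertex 4 appears in no bag.

A tree decomposition must satisfy three properties: every vertex lies in some bag; for every edge, both endpoints lie together in some bag; and for every vertex, the bags containing it form a connected subtree. Here vertex 4 appears in no bag, so the decomposition is invalid.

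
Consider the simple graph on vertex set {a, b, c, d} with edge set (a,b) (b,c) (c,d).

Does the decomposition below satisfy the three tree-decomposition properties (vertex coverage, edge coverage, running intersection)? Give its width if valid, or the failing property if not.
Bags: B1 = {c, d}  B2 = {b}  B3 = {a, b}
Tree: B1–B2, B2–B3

No — edge (c,b) lies in no bag.

A tree decomposition must satisfy three properties: every vertex lies in some bag; for every edge, both endpoints lie together in some bag; and for every vertex, the bags containing it form a connected subtree. Here edge (c,b) lies in no bag, so the decomposition is invalid.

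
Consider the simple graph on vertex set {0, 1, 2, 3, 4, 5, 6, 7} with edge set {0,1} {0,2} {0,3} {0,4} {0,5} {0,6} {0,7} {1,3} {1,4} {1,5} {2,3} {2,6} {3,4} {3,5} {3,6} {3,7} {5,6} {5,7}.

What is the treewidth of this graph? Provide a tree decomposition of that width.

Treewidth 3.
One optimal decomposition is:
Bags: B1 = {0, 3, 5, 7}  B2 = {0, 1, 3, 5}  B3 = {0, 1, 3, 4}  B4 = {0, 3, 5, 6}  B5 = {0, 2, 3, 6}
Tree: B1–B2, B2–B3, B1–B4, B4–B5

Each bag holds 4 vertices, so the decomposition has width 3, which upper-bounds the treewidth. On the other hand G contains the 4-clique {0, 2, 3, 6}. A clique must lie in a single bag of any decomposition, so no decomposition can have width below 3. Combining the bounds, tw(G) = 3.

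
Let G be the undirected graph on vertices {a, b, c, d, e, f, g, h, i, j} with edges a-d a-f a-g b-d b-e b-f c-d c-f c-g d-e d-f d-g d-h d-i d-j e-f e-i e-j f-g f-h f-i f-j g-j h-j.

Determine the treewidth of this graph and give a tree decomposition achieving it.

The largest bag has 4 vertices, giving width 3; this decomposition certifies tw(G) ≤ 3. On the other hand G contains the 4-clique {d, f, g, j}. A clique must lie in a single bag of any decomposition, so no decomposition can have width below 3. Combining the bounds, tw(G) = 3.

Treewidth 3.
Bags: B1 = {d, f, g, j}  B2 = {d, e, f, j}  B3 = {d, e, f, i}  B4 = {a, d, f, g}  B5 = {d, f, h, j}  B6 = {b, d, e, f}  B7 = {c, d, f, g}
Tree: B1–B2, B2–B3, B1–B4, B2–B5, B2–B6, B4–B7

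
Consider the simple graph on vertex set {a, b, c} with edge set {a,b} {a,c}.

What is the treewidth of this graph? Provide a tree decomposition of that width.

Treewidth 1.
One optimal decomposition is:
Bags: B1 = {a, c}  B2 = {a, b}
Tree: B1–B2

Every bag has size at most 2, so the width is 2 − 1 = 1 and tw(G) ≤ 1. Since G has at least one edge (e.g. c–a), it is not an edgeless graph, so tw(G) ≥ 1. The upper and lower bounds meet at 1, so that is the treewidth.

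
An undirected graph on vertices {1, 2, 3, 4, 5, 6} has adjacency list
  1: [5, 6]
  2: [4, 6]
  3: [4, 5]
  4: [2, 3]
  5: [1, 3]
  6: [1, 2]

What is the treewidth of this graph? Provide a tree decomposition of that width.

Treewidth 2.
One optimal decomposition is:
Bags: B1 = {1, 2, 6}  B2 = {1, 2, 5}  B3 = {2, 3, 5}  B4 = {2, 3, 4}
Tree: B1–B2, B2–B3, B3–B4

Every bag has size at most 3, so the width is 3 − 1 = 2 and tw(G) ≤ 2. The edges 2–6–1–5–3–4–2 form a cycle, so G is not a tree and its treewidth is at least 2. Therefore the treewidth is 2.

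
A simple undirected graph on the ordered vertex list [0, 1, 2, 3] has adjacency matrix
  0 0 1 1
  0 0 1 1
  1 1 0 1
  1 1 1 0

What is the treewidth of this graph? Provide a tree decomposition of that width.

Every bag has size at most 3, so the width is 3 − 1 = 2 and tw(G) ≤ 2. Conversely, {0, 2, 3} is a clique of size 3, and the vertices of any clique must share a bag in every tree decomposition; so some bag has ≥ 3 vertices and tw(G) ≥ 2. The upper and lower bounds meet at 2, so that is the treewidth.

Treewidth 2.
One such decomposition:
Bags: B1 = {1, 2, 3}  B2 = {0, 2, 3}
Tree: B1–B2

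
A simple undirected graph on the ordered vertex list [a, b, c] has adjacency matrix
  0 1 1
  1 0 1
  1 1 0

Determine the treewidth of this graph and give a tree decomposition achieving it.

Treewidth 2.
Bags: B1 = {a, b, c}
Tree: (single bag)

With just one bag of size 3, the width is 3 − 1 = 2, so tw(G) ≤ 2. On the other hand G contains the 3-clique {a, b, c}. A clique must lie in a single bag of any decomposition, so no decomposition can have width below 2. The upper and lower bounds meet at 2, so that is the treewidth.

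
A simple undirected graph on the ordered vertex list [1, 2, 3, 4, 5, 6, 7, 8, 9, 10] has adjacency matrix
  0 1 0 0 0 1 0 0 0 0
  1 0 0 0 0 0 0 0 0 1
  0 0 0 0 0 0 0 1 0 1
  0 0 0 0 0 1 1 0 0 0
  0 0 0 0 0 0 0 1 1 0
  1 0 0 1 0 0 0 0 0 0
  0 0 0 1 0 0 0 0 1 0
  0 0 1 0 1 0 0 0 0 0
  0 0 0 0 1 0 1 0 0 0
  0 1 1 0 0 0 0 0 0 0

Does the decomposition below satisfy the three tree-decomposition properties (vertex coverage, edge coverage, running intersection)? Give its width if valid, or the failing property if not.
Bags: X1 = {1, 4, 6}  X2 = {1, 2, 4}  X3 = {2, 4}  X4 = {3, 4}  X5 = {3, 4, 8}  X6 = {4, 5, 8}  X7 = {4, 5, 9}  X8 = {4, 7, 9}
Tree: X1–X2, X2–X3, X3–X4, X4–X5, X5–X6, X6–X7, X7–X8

No — vertex 10 appears in no bag.

A tree decomposition must satisfy three properties: every vertex lies in some bag; for every edge, both endpoints lie together in some bag; and for every vertex, the bags containing it form a connected subtree. Here vertex 10 appears in no bag, so the decomposition is invalid.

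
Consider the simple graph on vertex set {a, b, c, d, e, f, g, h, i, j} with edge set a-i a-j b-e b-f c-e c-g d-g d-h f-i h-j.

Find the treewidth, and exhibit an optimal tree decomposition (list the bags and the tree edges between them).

Every bag has size at most 3, so the width is 3 − 1 = 2 and tw(G) ≤ 2. For the lower bound, G contains the cycle j–h–d–g–c–e–b–f–i–a–j, so G is not a forest; only forests have treewidth ≤ 1, hence tw(G) ≥ 2. Combining the bounds, tw(G) = 2.

Treewidth 2.
One optimal decomposition is:
Bags: B1 = {d, h, j}  B2 = {d, g, j}  B3 = {c, g, j}  B4 = {c, e, j}  B5 = {b, e, j}  B6 = {b, f, j}  B7 = {f, i, j}  B8 = {a, i, j}
Tree: B1–B2, B2–B3, B3–B4, B4–B5, B5–B6, B6–B7, B7–B8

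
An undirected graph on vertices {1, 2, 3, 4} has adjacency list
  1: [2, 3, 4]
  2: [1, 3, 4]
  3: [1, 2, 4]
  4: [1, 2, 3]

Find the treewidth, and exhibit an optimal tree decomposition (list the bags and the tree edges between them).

With just one bag of size 4, the width is 4 − 1 = 3, so tw(G) ≤ 3. For the lower bound, the 4 vertices {1, 2, 3, 4} are pairwise adjacent, and any tree decomposition puts a clique entirely inside one bag — forcing width ≥ 3. Hence tw(G) = 3 exactly.

Treewidth 3.
One optimal decomposition is:
Bags: B1 = {1, 2, 3, 4}
Tree: (single bag)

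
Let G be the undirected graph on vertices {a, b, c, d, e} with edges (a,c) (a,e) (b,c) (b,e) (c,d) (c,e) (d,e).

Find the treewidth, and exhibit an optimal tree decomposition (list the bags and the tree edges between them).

Treewidth 2.
One optimal decomposition is:
Bags: B1 = {a, c, e}  B2 = {c, d, e}  B3 = {b, c, e}
Tree: B1–B2, B2–B3

The largest bag has 3 vertices, giving width 2; this decomposition certifies tw(G) ≤ 2. On the other hand G contains the 3-clique {c, d, e}. A clique must lie in a single bag of any decomposition, so no decomposition can have width below 2. Hence tw(G) = 2 exactly.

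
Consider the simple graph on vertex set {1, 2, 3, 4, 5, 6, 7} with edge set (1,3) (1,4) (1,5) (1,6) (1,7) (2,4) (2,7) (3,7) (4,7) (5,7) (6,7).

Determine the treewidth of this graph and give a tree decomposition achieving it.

The largest bag has 3 vertices, giving width 2; this decomposition certifies tw(G) ≤ 2. On the other hand G contains the 3-clique {1, 3, 7}. A clique must lie in a single bag of any decomposition, so no decomposition can have width below 2. The upper and lower bounds meet at 2, so that is the treewidth.

Treewidth 2.
One such decomposition:
Bags: B1 = {1, 5, 7}  B2 = {1, 6, 7}  B3 = {1, 4, 7}  B4 = {2, 4, 7}  B5 = {1, 3, 7}
Tree: B1–B2, B2–B3, B3–B4, B3–B5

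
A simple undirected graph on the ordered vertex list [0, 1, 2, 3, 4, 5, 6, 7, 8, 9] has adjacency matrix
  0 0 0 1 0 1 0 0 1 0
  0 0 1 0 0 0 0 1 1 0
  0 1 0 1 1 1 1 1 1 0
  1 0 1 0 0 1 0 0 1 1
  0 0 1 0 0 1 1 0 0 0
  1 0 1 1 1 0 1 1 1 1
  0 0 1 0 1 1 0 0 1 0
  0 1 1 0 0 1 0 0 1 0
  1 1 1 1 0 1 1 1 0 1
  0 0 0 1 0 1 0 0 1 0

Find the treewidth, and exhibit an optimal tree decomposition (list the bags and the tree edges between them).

The largest bag has 4 vertices, giving width 3; this decomposition certifies tw(G) ≤ 3. For the lower bound, the 4 vertices {1, 2, 7, 8} are pairwise adjacent, and any tree decomposition puts a clique entirely inside one bag — forcing width ≥ 3. Combining the bounds, tw(G) = 3.

Treewidth 3.
One such decomposition:
Bags: B1 = {3, 5, 8, 9}  B2 = {2, 3, 5, 8}  B3 = {2, 5, 7, 8}  B4 = {2, 5, 6, 8}  B5 = {2, 4, 5, 6}  B6 = {1, 2, 7, 8}  B7 = {0, 3, 5, 8}
Tree: B1–B2, B2–B3, B2–B4, B4–B5, B3–B6, B2–B7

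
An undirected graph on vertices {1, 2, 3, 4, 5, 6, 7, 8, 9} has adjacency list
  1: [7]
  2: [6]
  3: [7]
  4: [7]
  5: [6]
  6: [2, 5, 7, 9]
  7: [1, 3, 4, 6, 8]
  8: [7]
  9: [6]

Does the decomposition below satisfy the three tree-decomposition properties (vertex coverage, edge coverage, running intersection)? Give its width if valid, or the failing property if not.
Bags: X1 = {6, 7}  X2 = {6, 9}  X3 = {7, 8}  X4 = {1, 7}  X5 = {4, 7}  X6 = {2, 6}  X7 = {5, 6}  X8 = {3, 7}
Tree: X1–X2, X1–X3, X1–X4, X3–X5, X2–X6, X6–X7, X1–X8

Every vertex of G appears in some bag (union = {1, 2, 3, 4, 5, 6, 7, 8, 9}); every edge is covered by a bag; and for each vertex v the set of bags containing v is connected in the bag tree. The decomposition is therefore valid. The largest bag has 2 vertices, so the width is 1.

Yes; width 1.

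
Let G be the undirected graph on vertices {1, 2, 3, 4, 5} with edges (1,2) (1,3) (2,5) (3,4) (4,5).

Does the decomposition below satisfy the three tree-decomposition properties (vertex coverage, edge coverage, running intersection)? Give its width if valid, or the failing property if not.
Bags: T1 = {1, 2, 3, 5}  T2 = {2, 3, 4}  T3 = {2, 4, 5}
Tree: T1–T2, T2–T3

A tree decomposition must satisfy three properties: every vertex lies in some bag; for every edge, both endpoints lie together in some bag; and for every vertex, the bags containing it form a connected subtree. Here bags containing vertex 5 are not connected in the tree, so the decomposition is invalid.

No — bags containing vertex 5 are not connected in the tree.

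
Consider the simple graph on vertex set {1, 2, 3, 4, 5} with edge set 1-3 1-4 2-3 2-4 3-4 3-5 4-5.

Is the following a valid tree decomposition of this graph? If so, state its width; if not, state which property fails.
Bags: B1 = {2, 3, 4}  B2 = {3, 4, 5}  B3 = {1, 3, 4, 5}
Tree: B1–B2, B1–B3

No — bags containing vertex 5 are not connected in the tree.

A tree decomposition must satisfy three properties: every vertex lies in some bag; for every edge, both endpoints lie together in some bag; and for every vertex, the bags containing it form a connected subtree. Here bags containing vertex 5 are not connected in the tree, so the decomposition is invalid.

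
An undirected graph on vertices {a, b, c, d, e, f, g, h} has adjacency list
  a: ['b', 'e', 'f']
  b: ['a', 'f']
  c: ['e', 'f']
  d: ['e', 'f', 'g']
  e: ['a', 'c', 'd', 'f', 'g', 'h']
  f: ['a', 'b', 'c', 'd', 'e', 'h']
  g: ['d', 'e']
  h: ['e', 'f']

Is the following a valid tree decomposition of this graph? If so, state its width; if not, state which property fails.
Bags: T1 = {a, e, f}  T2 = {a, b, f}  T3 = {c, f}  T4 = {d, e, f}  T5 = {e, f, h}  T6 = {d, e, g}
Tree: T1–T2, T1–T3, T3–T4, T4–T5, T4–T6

A tree decomposition must satisfy three properties: every vertex lies in some bag; for every edge, both endpoints lie together in some bag; and for every vertex, the bags containing it form a connected subtree. Here edge (e,c) lies in no bag, so the decomposition is invalid.

No — edge (e,c) lies in no bag.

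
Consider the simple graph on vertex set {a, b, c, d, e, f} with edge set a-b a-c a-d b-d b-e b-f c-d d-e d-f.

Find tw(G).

A width-2 tree decomposition is:
Bags: B1 = {b, d, f}  B2 = {b, d, e}  B3 = {a, b, d}  B4 = {a, c, d}
Tree: B1–B2, B2–B3, B3–B4
The largest bag has 3 vertices, giving width 2; this decomposition certifies tw(G) ≤ 2. On the other hand G contains the 3-clique {a, c, d}. A clique must lie in a single bag of any decomposition, so no decomposition can have width below 2. Hence tw(G) = 2 exactly.

2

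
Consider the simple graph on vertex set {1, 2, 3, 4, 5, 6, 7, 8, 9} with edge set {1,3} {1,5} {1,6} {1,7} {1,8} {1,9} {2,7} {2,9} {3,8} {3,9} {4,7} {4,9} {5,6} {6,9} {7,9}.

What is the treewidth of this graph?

2

A width-2 tree decomposition is:
Bags: B1 = {1, 6, 9}  B2 = {1, 7, 9}  B3 = {1, 3, 9}  B4 = {4, 7, 9}  B5 = {2, 7, 9}  B6 = {1, 3, 8}  B7 = {1, 5, 6}
Tree: B1–B2, B2–B3, B2–B4, B2–B5, B3–B6, B1–B7
Every bag has size at most 3, so the width is 3 − 1 = 2 and tw(G) ≤ 2. On the other hand G contains the 3-clique {1, 3, 8}. A clique must lie in a single bag of any decomposition, so no decomposition can have width below 2. Therefore the treewidth is 2.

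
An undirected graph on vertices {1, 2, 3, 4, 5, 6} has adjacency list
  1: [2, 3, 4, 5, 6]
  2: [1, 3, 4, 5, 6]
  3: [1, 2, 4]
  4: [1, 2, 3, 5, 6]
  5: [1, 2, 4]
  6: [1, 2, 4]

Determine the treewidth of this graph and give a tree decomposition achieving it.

Treewidth 3.
One optimal decomposition is:
Bags: B1 = {1, 2, 4, 5}  B2 = {1, 2, 4, 6}  B3 = {1, 2, 3, 4}
Tree: B1–B2, B2–B3

Each bag holds 4 vertices, so the decomposition has width 3, which upper-bounds the treewidth. For the lower bound, the 4 vertices {1, 2, 3, 4} are pairwise adjacent, and any tree decomposition puts a clique entirely inside one bag — forcing width ≥ 3. Hence tw(G) = 3 exactly.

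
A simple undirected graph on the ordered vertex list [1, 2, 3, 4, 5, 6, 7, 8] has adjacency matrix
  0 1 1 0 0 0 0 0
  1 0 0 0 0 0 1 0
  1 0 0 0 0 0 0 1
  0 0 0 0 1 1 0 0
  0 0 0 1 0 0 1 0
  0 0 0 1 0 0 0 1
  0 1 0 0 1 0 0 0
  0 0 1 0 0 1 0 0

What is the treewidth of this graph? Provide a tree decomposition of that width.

Treewidth 2.
One optimal decomposition is:
Bags: B1 = {1, 2, 3}  B2 = {2, 3, 8}  B3 = {2, 6, 8}  B4 = {2, 4, 6}  B5 = {2, 4, 5}  B6 = {2, 5, 7}
Tree: B1–B2, B2–B3, B3–B4, B4–B5, B5–B6

Each bag holds 3 vertices, so the decomposition has width 2, which upper-bounds the treewidth. Since 2–1–3–8–6–4–5–7–2 is a cycle in G, G is not acyclic. Forests are exactly the graphs of treewidth ≤ 1, so tw(G) ≥ 2. The upper and lower bounds meet at 2, so that is the treewidth.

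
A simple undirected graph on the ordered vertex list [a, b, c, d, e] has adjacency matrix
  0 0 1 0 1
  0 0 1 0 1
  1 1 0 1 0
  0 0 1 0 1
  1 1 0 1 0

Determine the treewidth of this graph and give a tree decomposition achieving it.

Each bag holds 3 vertices, so the decomposition has width 2, which upper-bounds the treewidth. Since c–d–e–b–c is a cycle in G, G is not acyclic. Forests are exactly the graphs of treewidth ≤ 1, so tw(G) ≥ 2. Combining the bounds, tw(G) = 2.

Treewidth 2.
One such decomposition:
Bags: B1 = {c, d, e}  B2 = {b, c, e}  B3 = {a, c, e}
Tree: B1–B2, B2–B3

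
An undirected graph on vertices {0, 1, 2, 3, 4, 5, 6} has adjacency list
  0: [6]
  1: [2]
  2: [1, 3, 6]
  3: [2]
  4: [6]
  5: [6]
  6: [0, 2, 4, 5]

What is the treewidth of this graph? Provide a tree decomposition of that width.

Treewidth 1.
Bags: B1 = {5, 6}  B2 = {0, 6}  B3 = {2, 6}  B4 = {4, 6}  B5 = {1, 2}  B6 = {2, 3}
Tree: B1–B2, B2–B3, B2–B4, B3–B5, B3–B6

Each bag holds 2 vertices, so the decomposition has width 1, which upper-bounds the treewidth. Since G has at least one edge (e.g. 5–6), it is not an edgeless graph, so tw(G) ≥ 1. Therefore the treewidth is 1.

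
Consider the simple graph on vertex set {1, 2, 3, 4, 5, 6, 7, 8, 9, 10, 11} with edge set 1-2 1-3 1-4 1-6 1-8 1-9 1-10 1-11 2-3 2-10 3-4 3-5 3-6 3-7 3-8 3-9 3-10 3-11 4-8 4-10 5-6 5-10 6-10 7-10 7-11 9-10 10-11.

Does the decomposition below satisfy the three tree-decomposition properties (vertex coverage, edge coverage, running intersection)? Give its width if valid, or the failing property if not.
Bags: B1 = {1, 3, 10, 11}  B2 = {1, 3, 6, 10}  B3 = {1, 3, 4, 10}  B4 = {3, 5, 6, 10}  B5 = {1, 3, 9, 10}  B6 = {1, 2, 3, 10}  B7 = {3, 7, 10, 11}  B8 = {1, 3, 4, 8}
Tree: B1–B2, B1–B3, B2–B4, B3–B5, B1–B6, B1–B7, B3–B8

Yes; width 3.

Vertex coverage: the bags together contain {1, 2, 3, 4, 5, 6, 7, 8, 9, 10, 11}, the full vertex set. Edge coverage: each edge of G has both endpoints in at least one bag. Running intersection: for every vertex, the bags containing it form a connected subtree. All three properties hold, so this is a valid tree decomposition of width max|bag| − 1 = 3, and hence tw(G) ≤ 3.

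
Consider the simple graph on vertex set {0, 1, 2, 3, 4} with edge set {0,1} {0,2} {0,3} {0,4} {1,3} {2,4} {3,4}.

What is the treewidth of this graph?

A width-2 tree decomposition is:
Bags: B1 = {0, 3, 4}  B2 = {0, 2, 4}  B3 = {0, 1, 3}
Tree: B1–B2, B1–B3
Every bag has size at most 3, so the width is 3 − 1 = 2 and tw(G) ≤ 2. Conversely, {0, 2, 4} is a clique of size 3, and the vertices of any clique must share a bag in every tree decomposition; so some bag has ≥ 3 vertices and tw(G) ≥ 2. Therefore the treewidth is 2.

2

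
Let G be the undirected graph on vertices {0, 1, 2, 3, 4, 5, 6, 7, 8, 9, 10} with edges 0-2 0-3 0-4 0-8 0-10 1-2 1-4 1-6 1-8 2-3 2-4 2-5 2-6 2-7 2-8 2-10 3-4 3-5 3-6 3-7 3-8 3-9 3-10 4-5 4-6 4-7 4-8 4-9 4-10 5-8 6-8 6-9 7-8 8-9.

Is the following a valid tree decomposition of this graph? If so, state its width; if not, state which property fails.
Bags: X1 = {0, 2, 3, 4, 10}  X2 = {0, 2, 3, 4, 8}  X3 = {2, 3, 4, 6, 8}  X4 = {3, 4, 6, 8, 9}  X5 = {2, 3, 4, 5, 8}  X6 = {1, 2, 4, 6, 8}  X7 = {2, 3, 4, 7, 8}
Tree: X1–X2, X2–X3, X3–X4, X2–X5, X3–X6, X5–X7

Yes; width 4.

Checking the three conditions: (i) the bags cover all of {0, 1, 2, 3, 4, 5, 6, 7, 8, 9, 10}; (ii) for each edge, some bag contains both endpoints; (iii) the bags containing any fixed vertex form a subtree. All hold, so the decomposition is valid with width 5 − 1 = 4.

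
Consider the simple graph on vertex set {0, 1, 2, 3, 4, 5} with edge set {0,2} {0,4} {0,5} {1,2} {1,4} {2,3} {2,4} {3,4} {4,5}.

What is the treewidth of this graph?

A width-2 tree decomposition is:
Bags: B1 = {0, 2, 4}  B2 = {2, 3, 4}  B3 = {0, 4, 5}  B4 = {1, 2, 4}
Tree: B1–B2, B1–B3, B2–B4
Each bag holds 3 vertices, so the decomposition has width 2, which upper-bounds the treewidth. For the lower bound, the 3 vertices {0, 2, 4} are pairwise adjacent, and any tree decomposition puts a clique entirely inside one bag — forcing width ≥ 2. The upper and lower bounds meet at 2, so that is the treewidth.

2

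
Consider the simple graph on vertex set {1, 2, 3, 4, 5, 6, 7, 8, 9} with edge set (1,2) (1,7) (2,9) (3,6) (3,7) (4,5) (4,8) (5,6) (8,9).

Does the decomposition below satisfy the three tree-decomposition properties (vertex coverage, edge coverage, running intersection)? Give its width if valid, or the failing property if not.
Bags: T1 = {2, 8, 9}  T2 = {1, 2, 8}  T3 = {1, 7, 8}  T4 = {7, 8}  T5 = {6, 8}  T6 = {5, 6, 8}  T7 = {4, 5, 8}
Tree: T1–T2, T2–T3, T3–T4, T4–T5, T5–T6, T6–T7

A tree decomposition must satisfy three properties: every vertex lies in some bag; for every edge, both endpoints lie together in some bag; and for every vertex, the bags containing it form a connected subtree. Here vertex 3 appears in no bag, so the decomposition is invalid.

No — vertex 3 appears in no bag.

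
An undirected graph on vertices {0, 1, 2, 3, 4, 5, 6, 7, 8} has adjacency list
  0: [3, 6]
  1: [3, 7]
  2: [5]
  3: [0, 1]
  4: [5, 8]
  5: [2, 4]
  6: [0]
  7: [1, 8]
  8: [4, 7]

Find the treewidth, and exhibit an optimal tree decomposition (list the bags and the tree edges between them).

Every bag has size at most 2, so the width is 2 − 1 = 1 and tw(G) ≤ 1. G has an edge, so its treewidth is at least 1. Hence tw(G) = 1 exactly.

Treewidth 1.
One such decomposition:
Bags: B1 = {2, 5}  B2 = {4, 5}  B3 = {4, 8}  B4 = {7, 8}  B5 = {1, 7}  B6 = {1, 3}  B7 = {0, 3}  B8 = {0, 6}
Tree: B1–B2, B2–B3, B3–B4, B4–B5, B5–B6, B6–B7, B7–B8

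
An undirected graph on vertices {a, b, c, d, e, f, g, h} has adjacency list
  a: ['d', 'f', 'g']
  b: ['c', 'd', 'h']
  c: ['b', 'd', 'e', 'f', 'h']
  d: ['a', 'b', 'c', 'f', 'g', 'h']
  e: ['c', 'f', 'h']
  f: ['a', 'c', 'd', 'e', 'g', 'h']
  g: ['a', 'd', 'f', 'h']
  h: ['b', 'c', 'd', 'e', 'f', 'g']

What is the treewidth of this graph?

A width-3 tree decomposition is:
Bags: B1 = {c, d, f, h}  B2 = {d, f, g, h}  B3 = {c, e, f, h}  B4 = {b, c, d, h}  B5 = {a, d, f, g}
Tree: B1–B2, B1–B3, B1–B4, B2–B5
Every bag has size at most 4, so the width is 4 − 1 = 3 and tw(G) ≤ 3. For the lower bound, the 4 vertices {d, f, g, h} are pairwise adjacent, and any tree decomposition puts a clique entirely inside one bag — forcing width ≥ 3. Combining the bounds, tw(G) = 3.

3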